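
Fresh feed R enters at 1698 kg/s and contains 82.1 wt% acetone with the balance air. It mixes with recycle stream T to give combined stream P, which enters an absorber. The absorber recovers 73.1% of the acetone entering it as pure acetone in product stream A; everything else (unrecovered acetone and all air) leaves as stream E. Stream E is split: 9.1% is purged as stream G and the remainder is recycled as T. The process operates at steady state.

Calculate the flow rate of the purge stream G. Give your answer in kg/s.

air enters only via R and leaves only via the purge: 1698×0.179 = 0.091×(air in E), and the absorber passes all air, so air in P = air in E = 3340 kg/s.
acetone in P: m_A = 1698×0.821 + (1−0.091)·(1−0.731)·m_A, so m_A = 1394.1/0.7555 = 1845.3 kg/s.
E = (1−0.731)×1845.3 + 3340 = 3836.4 kg/s.
Purge G = 0.091×3836.4 = 349.11 kg/s.

349.1 kg/s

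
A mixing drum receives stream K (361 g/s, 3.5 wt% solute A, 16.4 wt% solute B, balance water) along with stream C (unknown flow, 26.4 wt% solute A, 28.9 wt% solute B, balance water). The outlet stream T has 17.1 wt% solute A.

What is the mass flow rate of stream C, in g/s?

527.9 g/s

Let C be the unknown flow. Total out = 361 + C.
solute A balance: 12.635 + 0.264·C = 0.171·(361 + C)
(0.264 − 0.171)·C = 0.171×361 − 12.635 = 49.096
C = 49.096 / 0.093 = 527.91 g/s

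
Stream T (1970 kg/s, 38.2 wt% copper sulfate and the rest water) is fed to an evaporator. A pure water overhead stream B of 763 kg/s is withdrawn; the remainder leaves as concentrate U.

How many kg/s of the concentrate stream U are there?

1207 kg/s

Concentrate = 1970 − 763 = 1207 kg/s.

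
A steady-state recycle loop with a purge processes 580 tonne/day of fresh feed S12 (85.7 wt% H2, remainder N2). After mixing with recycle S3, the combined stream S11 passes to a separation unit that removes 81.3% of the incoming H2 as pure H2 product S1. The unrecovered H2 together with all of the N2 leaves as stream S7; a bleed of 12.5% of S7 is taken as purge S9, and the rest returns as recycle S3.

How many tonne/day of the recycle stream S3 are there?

N2 enters only via S12 and leaves only via the purge: 580×0.143 = 0.125×(N2 in S7), and the separation unit passes all N2, so N2 in S11 = N2 in S7 = 663.52 tonne/day.
H2 in S11: m_A = 580×0.857 + (1−0.125)·(1−0.813)·m_A, so m_A = 497.06/0.8364 = 594.3 tonne/day.
S7 = (1−0.813)×594.3 + 663.52 = 774.65 tonne/day.
Recycle S3 = (1−0.125)×774.65 = 677.82 tonne/day.

677.8 tonne/day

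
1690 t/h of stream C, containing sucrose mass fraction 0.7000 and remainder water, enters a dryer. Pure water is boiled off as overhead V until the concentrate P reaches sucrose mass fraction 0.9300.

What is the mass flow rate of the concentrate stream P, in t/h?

sucrose is conserved: 1690×0.700 = 1183 t/h all reports to the concentrate.
Concentrate = 1183/(target fraction) = 1272 t/h.

1272 t/h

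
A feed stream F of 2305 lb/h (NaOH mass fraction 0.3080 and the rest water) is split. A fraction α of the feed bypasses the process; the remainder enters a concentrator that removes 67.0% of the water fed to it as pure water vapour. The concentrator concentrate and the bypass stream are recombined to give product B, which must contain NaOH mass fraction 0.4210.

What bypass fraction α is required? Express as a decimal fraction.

All 2305×0.308 = 709.94 lb/h of NaOH reaches B, so B = 709.94/0.421 = 1686.3 lb/h and vapour = 618.68 lb/h.
The evaporator receives (1−α)·2305 of feed at 0.692 water and removes 0.670 of that water:
0.670×0.692×(1−α)×2305 = 618.68
(1−α) = 618.68/1068.7 = 0.5789;  α = 0.4211.

0.421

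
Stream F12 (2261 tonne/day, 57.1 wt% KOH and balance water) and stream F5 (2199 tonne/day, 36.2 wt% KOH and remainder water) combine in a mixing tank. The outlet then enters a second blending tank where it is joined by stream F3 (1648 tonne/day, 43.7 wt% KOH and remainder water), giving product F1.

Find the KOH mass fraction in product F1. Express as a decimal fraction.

Overall, product flow = 6108 tonne/day.
KOH in = 2261×0.571 + 2199×0.362 + 1648×0.437 = 2807.2 tonne/day.
KOH fraction in F1 = 0.460.

0.460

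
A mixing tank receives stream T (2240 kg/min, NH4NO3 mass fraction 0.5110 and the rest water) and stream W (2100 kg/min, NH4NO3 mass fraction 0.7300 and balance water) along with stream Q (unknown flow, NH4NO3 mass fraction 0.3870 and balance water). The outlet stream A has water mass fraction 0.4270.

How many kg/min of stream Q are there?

1026 kg/min

Let Q be the unknown flow. Total out = 4340 + Q.
water balance: 1662.4 + 0.613·Q = 0.427·(4340 + Q)
(0.613 − 0.427)·Q = 0.427×4340 − 1662.4 = 190.82
Q = 190.82 / 0.186 = 1025.9 kg/min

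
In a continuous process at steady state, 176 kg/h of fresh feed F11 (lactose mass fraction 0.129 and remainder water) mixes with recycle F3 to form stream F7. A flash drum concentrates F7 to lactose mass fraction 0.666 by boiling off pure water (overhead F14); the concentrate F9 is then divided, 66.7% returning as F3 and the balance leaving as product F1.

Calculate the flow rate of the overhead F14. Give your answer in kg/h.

Overall lactose balance (none leaves overhead): lactose in fresh feed = lactose in product, i.e. 176×0.129 = (1−0.667)·F9·0.666.
F9 = 22.704/(0.666×0.333) = 102.37 kg/h.
Recycle F3 = 0.667×102.37 = 68.283 kg/h.
Combined feed F7 = 176 + 68.283 = 244.28 kg/h.
Overhead F14 = F7 − F9 = 244.28 − 102.37 = 141.91 kg/h.

141.9 kg/h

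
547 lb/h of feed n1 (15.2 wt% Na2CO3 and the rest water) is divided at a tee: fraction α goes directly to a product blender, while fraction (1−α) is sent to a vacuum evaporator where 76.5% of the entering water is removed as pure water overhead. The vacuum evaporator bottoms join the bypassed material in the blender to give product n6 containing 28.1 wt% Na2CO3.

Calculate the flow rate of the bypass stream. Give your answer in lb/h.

159.9 lb/h

All 547×0.152 = 83.144 lb/h of Na2CO3 reaches n6, so n6 = 83.144/0.281 = 295.89 lb/h and vapour = 251.11 lb/h.
The evaporator receives (1−α)·547 of feed at 0.848 water and removes 0.765 of that water:
0.765×0.848×(1−α)×547 = 251.11
(1−α) = 251.11/354.85 = 0.7077;  α = 0.2923.
Bypass flow = 0.2923×547 = 159.91 lb/h.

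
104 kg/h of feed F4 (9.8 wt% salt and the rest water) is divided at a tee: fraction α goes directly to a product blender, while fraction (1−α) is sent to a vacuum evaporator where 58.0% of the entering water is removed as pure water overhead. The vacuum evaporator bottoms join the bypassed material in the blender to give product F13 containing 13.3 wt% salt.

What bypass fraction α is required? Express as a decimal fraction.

0.497

All 104×0.098 = 10.192 kg/h of salt reaches F13, so F13 = 10.192/0.133 = 76.632 kg/h and vapour = 27.368 kg/h.
The evaporator receives (1−α)·104 of feed at 0.902 water and removes 0.580 of that water:
0.580×0.902×(1−α)×104 = 27.368
(1−α) = 27.368/54.409 = 0.5030;  α = 0.4970.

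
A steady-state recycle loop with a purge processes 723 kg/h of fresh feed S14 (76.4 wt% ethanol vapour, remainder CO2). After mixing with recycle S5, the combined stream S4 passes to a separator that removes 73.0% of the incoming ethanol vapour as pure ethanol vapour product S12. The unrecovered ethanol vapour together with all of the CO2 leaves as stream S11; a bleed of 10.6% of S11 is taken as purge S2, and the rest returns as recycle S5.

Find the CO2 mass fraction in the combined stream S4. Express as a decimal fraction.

0.689

CO2 enters only via S14 and leaves only via the purge: 723×0.236 = 0.106×(CO2 in S11), and the separator passes all CO2, so CO2 in S4 = CO2 in S11 = 1609.7 kg/h.
ethanol vapour in S4: m_A = 723×0.764 + (1−0.106)·(1−0.730)·m_A, so m_A = 552.37/0.7586 = 728.13 kg/h.
S4 = 728.13 + 1609.7 = 2337.8 kg/h.
CO2 fraction in S4 = 1609.7/2337.8 = 0.689.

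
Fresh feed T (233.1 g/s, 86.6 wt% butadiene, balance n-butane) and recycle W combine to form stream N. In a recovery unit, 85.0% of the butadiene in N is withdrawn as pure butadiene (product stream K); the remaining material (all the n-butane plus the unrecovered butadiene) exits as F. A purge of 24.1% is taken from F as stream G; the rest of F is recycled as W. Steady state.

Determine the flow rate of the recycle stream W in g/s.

124.3 g/s

n-butane enters only via T and leaves only via the purge: 233.1×0.134 = 0.241×(n-butane in F), and the recovery unit passes all n-butane, so n-butane in N = n-butane in F = 129.61 g/s.
butadiene in N: m_A = 233.1×0.866 + (1−0.241)·(1−0.850)·m_A, so m_A = 201.86/0.8861 = 227.8 g/s.
F = (1−0.850)×227.8 + 129.61 = 163.78 g/s.
Recycle W = (1−0.241)×163.78 = 124.31 g/s.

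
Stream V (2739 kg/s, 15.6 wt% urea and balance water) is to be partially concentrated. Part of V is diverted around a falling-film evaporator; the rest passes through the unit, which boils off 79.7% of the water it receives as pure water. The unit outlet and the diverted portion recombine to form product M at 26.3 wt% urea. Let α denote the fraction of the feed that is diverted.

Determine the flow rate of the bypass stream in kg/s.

All 2739×0.156 = 427.28 kg/s of urea reaches M, so M = 427.28/0.263 = 1624.7 kg/s and vapour = 1114.3 kg/s.
The evaporator receives (1−α)·2739 of feed at 0.844 water and removes 0.797 of that water:
0.797×0.844×(1−α)×2739 = 1114.3
(1−α) = 1114.3/1842.4 = 0.6048;  α = 0.3952.
Bypass flow = 0.3952×2739 = 1082.4 kg/s.

1082 kg/s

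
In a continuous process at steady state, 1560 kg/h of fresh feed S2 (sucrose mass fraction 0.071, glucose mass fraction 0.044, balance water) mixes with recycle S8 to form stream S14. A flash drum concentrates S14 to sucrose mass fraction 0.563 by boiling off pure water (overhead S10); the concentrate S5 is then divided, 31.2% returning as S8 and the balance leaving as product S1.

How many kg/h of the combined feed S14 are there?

1649 kg/h

Overall sucrose balance (none leaves overhead): sucrose in fresh feed = sucrose in product, i.e. 1560×0.071 = (1−0.312)·S5·0.563.
S5 = 110.76/(0.563×0.688) = 285.95 kg/h.
Recycle S8 = 0.312×285.95 = 89.216 kg/h.
Combined feed S14 = 1560 + 89.216 = 1649.2 kg/h.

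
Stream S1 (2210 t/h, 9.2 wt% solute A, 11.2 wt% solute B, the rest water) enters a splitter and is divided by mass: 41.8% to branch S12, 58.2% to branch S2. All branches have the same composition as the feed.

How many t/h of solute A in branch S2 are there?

Branch S2 total = 0.582×2210 = 1286.2 t/h.
solute A in S2 = 0.092×1286.2 = 118.33 t/h.

118.3 t/h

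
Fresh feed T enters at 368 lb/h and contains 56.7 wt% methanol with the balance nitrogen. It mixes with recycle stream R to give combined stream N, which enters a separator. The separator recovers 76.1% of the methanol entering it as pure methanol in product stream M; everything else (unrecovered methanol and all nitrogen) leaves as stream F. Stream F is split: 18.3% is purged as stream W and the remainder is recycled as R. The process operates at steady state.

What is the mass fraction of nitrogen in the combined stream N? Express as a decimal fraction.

0.7705

nitrogen enters only via T and leaves only via the purge: 368×0.433 = 0.183×(nitrogen in F), and the separator passes all nitrogen, so nitrogen in N = nitrogen in F = 870.73 lb/h.
methanol in N: m_A = 368×0.567 + (1−0.183)·(1−0.761)·m_A, so m_A = 208.66/0.8047 = 259.28 lb/h.
N = 259.28 + 870.73 = 1130 lb/h.
nitrogen fraction in N = 870.73/1130 = 0.7705.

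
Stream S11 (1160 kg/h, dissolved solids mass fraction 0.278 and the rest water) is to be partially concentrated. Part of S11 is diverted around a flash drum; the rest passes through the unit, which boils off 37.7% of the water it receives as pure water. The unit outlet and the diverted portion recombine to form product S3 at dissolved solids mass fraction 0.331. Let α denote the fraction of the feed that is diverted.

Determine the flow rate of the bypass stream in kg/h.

All 1160×0.278 = 322.48 kg/h of dissolved solids reaches S3, so S3 = 322.48/0.331 = 974.26 kg/h and vapour = 185.74 kg/h.
The evaporator receives (1−α)·1160 of feed at 0.722 water and removes 0.377 of that water:
0.377×0.722×(1−α)×1160 = 185.74
(1−α) = 185.74/315.75 = 0.5883;  α = 0.4117.
Bypass flow = 0.4117×1160 = 477.62 kg/h.

477.6 kg/h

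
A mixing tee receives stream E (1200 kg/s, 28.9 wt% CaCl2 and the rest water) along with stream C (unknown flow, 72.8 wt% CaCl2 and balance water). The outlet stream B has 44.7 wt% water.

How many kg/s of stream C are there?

Let C be the unknown flow. Total out = 1200 + C.
water balance: 853.2 + 0.272·C = 0.447·(1200 + C)
(0.272 − 0.447)·C = 0.447×1200 − 853.2 = -316.8
C = -316.8 / -0.175 = 1810.3 kg/s

1810 kg/s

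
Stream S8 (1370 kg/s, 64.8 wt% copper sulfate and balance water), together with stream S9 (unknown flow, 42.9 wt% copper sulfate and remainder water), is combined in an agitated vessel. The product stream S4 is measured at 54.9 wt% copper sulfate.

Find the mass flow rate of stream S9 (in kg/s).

Let S9 be the unknown flow. Total out = 1370 + S9.
copper sulfate balance: 887.76 + 0.429·S9 = 0.549·(1370 + S9)
(0.429 − 0.549)·S9 = 0.549×1370 − 887.76 = -135.63
S9 = -135.63 / -0.120 = 1130.2 kg/s

1130 kg/s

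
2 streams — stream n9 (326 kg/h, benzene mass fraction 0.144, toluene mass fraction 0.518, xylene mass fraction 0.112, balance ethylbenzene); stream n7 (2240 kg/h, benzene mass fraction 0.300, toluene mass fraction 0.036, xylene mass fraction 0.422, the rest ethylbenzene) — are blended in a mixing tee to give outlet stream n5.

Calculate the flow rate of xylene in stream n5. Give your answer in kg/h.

xylene out = xylene in = 326×0.112 + 2240×0.422 = 981.79 kg/h.

981.8 kg/h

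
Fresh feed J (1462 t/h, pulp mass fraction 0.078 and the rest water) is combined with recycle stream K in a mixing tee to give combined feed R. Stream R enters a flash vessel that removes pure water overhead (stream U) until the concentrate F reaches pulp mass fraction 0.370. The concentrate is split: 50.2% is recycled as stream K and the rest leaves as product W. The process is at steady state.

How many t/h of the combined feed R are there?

Overall pulp balance (none leaves overhead): pulp in fresh feed = pulp in product, i.e. 1462×0.078 = (1−0.502)·F·0.370.
F = 114.04/(0.370×0.498) = 618.89 t/h.
Recycle K = 0.502×618.89 = 310.68 t/h.
Combined feed R = 1462 + 310.68 = 1772.7 t/h.

1773 t/h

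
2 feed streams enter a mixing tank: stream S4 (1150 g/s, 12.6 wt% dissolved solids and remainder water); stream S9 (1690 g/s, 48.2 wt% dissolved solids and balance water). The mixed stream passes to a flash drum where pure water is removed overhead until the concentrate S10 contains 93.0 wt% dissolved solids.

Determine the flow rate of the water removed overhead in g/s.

1808 g/s

dissolved solids entering = 1150×0.126 + 1690×0.482 = 959.48 g/s.
All dissolved solids reports to S10, so S10 = 959.48/0.930 = 1031.7 g/s.
Total feed = 2840 g/s; overhead = 2840 − 1031.7 = 1808.3 g/s.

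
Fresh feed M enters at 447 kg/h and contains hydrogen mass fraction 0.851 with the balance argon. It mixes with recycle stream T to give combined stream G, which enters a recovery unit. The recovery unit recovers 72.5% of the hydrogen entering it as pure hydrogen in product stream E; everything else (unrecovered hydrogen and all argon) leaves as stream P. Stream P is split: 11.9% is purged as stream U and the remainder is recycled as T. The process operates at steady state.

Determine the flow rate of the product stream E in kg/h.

364 kg/h

hydrogen in G: m_A = 447×0.851 + (1−0.119)·(1−0.725)·m_A, so m_A = 380.4/0.7577 = 502.03 kg/h.
Product E = 0.725×502.03 = 363.97 kg/h.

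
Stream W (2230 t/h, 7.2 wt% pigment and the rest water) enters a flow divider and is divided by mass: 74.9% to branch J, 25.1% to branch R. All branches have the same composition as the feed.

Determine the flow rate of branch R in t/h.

559.7 t/h

Branch R flow = 0.251×2230 = 559.73 t/h.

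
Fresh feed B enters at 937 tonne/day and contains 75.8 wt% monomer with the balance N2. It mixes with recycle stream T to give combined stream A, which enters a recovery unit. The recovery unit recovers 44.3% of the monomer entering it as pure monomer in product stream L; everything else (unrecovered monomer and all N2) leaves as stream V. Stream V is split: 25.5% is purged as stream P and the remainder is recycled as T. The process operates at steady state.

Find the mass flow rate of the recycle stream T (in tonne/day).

1166 tonne/day

N2 enters only via B and leaves only via the purge: 937×0.242 = 0.255×(N2 in V), and the recovery unit passes all N2, so N2 in A = N2 in V = 889.23 tonne/day.
monomer in A: m_A = 937×0.758 + (1−0.255)·(1−0.443)·m_A, so m_A = 710.25/0.5850 = 1214 tonne/day.
V = (1−0.443)×1214 + 889.23 = 1565.4 tonne/day.
Recycle T = (1−0.255)×1565.4 = 1166.3 tonne/day.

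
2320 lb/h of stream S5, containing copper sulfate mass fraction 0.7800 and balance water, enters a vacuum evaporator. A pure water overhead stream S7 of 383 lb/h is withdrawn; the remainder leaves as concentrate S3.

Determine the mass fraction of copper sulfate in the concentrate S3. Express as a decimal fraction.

copper sulfate is not removed: 2320×0.780 = 1809.6 lb/h of copper sulfate enters S3.
Concentrate = 2320 − 383 = 1937 lb/h.
Mass fraction = 1809.6/1937 = 0.9342.

0.9342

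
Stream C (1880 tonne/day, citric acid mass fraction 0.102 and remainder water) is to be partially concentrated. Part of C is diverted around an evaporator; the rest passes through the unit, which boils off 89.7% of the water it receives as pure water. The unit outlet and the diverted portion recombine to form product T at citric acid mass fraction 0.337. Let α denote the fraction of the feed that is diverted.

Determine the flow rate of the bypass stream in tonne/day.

252.5 tonne/day

All 1880×0.102 = 191.76 tonne/day of citric acid reaches T, so T = 191.76/0.337 = 569.02 tonne/day and vapour = 1311 tonne/day.
The evaporator receives (1−α)·1880 of feed at 0.898 water and removes 0.897 of that water:
0.897×0.898×(1−α)×1880 = 1311
(1−α) = 1311/1514.4 = 0.8657;  α = 0.1343.
Bypass flow = 0.1343×1880 = 252.48 tonne/day.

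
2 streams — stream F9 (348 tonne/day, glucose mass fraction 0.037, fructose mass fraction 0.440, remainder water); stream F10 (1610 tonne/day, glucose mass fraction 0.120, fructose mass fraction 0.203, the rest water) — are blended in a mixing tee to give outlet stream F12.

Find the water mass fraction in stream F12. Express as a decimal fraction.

0.650

Total flow out = 348 + 1610 = 1958 tonne/day.
water in = 348×0.523 + 1610×0.677 = 1272 tonne/day.
water mass fraction in F12 = 1272/1958 = 0.650.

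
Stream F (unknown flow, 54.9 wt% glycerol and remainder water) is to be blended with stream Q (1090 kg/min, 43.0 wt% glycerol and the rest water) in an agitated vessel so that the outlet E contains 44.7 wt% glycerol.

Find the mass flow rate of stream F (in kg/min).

Let F be the unknown flow. Total out = 1090 + F.
glycerol balance: 468.7 + 0.549·F = 0.447·(1090 + F)
(0.549 − 0.447)·F = 0.447×1090 − 468.7 = 18.53
F = 18.53 / 0.102 = 181.67 kg/min

181.7 kg/min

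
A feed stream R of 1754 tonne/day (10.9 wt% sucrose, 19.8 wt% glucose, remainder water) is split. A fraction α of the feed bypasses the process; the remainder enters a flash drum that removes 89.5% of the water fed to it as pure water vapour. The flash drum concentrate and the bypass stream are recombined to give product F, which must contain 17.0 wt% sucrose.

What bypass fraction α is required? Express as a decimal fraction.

All 1754×0.109 = 191.19 tonne/day of sucrose reaches F, so F = 191.19/0.170 = 1124.6 tonne/day and vapour = 629.38 tonne/day.
The evaporator receives (1−α)·1754 of feed at 0.693 water and removes 0.895 of that water:
0.895×0.693×(1−α)×1754 = 629.38
(1−α) = 629.38/1087.9 = 0.5785;  α = 0.4215.

0.421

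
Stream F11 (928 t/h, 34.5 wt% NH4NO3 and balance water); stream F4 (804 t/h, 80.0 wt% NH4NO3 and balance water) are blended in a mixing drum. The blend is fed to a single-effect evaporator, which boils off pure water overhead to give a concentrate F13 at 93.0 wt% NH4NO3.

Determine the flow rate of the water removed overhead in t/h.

NH4NO3 entering = 928×0.345 + 804×0.800 = 963.36 t/h.
All NH4NO3 reports to F13, so F13 = 963.36/0.930 = 1035.9 t/h.
Total feed = 1732 t/h; overhead = 1732 − 1035.9 = 696.13 t/h.

696.1 t/h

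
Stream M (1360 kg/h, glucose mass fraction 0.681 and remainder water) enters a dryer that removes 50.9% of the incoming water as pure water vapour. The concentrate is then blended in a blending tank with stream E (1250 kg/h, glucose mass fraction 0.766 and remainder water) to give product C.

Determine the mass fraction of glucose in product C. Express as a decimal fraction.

0.788

Vapour removed = 0.509×0.319×1360 = 220.82 kg/h; concentrate = 1139.2 kg/h.
glucose reaching the mixer = 926.16 (from concentrate) + 1250×0.766 = 1883.7 kg/h.
Product flow = 1139.2 + 1250 = 2389.2 kg/h; glucose fraction = 0.788.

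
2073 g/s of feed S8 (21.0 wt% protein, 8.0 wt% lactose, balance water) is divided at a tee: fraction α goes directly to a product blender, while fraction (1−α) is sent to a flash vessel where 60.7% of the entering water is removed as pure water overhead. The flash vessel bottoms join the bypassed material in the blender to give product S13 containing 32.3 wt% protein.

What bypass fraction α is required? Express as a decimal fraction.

All 2073×0.210 = 435.33 g/s of protein reaches S13, so S13 = 435.33/0.323 = 1347.8 g/s and vapour = 725.23 g/s.
The evaporator receives (1−α)·2073 of feed at 0.710 water and removes 0.607 of that water:
0.607×0.710×(1−α)×2073 = 725.23
(1−α) = 725.23/893.4 = 0.8118;  α = 0.1882.

0.188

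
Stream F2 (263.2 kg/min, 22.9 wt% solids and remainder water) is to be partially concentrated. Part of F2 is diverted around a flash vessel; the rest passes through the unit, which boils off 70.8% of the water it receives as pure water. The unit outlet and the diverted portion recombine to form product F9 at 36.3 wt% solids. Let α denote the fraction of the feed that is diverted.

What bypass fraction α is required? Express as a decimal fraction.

0.324

All 263.2×0.229 = 60.273 kg/min of solids reaches F9, so F9 = 60.273/0.363 = 166.04 kg/min and vapour = 97.159 kg/min.
The evaporator receives (1−α)·263.2 of feed at 0.771 water and removes 0.708 of that water:
0.708×0.771×(1−α)×263.2 = 97.159
(1−α) = 97.159/143.67 = 0.6763;  α = 0.3237.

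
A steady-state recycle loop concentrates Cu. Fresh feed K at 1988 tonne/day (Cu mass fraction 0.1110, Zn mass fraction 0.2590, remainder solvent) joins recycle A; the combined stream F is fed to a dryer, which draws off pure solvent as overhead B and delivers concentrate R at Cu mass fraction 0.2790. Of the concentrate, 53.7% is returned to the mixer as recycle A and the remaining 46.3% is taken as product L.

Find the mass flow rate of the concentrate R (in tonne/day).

1708 tonne/day

Overall Cu balance (none leaves overhead): Cu in fresh feed = Cu in product, i.e. 1988×0.111 = (1−0.537)·R·0.279.
R = 220.67/(0.279×0.463) = 1708.3 tonne/day.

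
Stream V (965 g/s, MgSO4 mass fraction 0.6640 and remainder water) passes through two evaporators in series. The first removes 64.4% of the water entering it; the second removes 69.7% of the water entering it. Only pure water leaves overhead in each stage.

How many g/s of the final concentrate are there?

water in feed = 965×0.336 = 324.24 g/s.
After stage 1: water left = (1−0.644)×324.24 = 115.43; stream total = 756.19 g/s.
After stage 2: water left = (1−0.697)×115.43 = 34.975; final concentrate = 675.74 g/s.

675.7 g/s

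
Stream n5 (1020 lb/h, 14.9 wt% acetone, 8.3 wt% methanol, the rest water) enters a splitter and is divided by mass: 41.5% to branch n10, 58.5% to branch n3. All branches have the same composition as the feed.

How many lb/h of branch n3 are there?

Branch n3 flow = 0.585×1020 = 596.7 lb/h.

596.7 lb/h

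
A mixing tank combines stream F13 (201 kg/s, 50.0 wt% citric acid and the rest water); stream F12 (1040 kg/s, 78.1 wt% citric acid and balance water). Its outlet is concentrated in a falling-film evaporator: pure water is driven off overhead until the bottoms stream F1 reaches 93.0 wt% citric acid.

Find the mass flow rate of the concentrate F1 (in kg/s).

citric acid entering = 201×0.500 + 1040×0.781 = 912.74 kg/s.
All citric acid reports to F1, so F1 = 912.74/0.930 = 981.44 kg/s.

981.4 kg/s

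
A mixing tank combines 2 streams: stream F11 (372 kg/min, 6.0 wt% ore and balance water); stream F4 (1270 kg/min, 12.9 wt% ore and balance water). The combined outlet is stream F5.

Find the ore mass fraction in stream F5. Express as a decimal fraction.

0.1134

Total flow out = 372 + 1270 = 1642 kg/min.
ore in = 372×0.060 + 1270×0.129 = 186.15 kg/min.
ore mass fraction in F5 = 186.15/1642 = 0.1134.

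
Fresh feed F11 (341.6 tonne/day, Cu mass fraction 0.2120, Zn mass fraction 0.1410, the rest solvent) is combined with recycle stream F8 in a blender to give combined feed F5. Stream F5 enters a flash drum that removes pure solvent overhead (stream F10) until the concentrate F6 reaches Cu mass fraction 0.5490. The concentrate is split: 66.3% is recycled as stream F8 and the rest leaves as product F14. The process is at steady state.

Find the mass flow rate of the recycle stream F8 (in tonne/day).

259.5 tonne/day

Overall Cu balance (none leaves overhead): Cu in fresh feed = Cu in product, i.e. 341.6×0.212 = (1−0.663)·F6·0.549.
F6 = 72.419/(0.549×0.337) = 391.43 tonne/day.
Recycle F8 = 0.663×391.43 = 259.52 tonne/day.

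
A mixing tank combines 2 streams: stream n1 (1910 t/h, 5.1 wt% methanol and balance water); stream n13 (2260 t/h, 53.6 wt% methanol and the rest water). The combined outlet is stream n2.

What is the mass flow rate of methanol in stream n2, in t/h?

1309 t/h

methanol out = methanol in = 1910×0.051 + 2260×0.536 = 1308.8 t/h.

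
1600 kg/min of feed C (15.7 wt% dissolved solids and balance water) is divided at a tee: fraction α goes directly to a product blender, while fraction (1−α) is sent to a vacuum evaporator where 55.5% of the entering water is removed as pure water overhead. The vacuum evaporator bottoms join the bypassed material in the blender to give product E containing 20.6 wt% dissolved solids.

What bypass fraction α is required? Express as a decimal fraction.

All 1600×0.157 = 251.2 kg/min of dissolved solids reaches E, so E = 251.2/0.206 = 1219.4 kg/min and vapour = 380.58 kg/min.
The evaporator receives (1−α)·1600 of feed at 0.843 water and removes 0.555 of that water:
0.555×0.843×(1−α)×1600 = 380.58
(1−α) = 380.58/748.58 = 0.5084;  α = 0.4916.

0.492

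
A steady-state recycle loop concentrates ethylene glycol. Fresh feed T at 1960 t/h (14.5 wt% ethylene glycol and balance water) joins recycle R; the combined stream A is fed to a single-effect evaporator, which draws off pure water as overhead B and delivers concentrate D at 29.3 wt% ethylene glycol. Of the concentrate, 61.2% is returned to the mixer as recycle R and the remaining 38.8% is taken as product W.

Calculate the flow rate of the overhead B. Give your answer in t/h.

Overall ethylene glycol balance (none leaves overhead): ethylene glycol in fresh feed = ethylene glycol in product, i.e. 1960×0.145 = (1−0.612)·D·0.293.
D = 284.2/(0.293×0.388) = 2499.9 t/h.
Recycle R = 0.612×2499.9 = 1529.9 t/h.
Combined feed A = 1960 + 1529.9 = 3489.9 t/h.
Overhead B = A − D = 3489.9 − 2499.9 = 990.03 t/h.

990 t/h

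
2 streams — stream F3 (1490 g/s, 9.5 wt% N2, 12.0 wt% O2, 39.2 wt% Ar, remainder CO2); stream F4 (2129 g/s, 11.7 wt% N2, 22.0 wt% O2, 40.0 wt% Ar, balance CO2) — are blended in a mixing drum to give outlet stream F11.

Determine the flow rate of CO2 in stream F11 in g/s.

CO2 out = CO2 in = 1490×0.393 + 2129×0.263 = 1145.5 g/s.

1145 g/s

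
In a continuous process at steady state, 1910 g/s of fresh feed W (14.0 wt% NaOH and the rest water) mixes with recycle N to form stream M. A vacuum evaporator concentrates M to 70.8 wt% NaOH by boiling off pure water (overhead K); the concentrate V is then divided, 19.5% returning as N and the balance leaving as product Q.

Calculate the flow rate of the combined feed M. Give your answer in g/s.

2001 g/s

Overall NaOH balance (none leaves overhead): NaOH in fresh feed = NaOH in product, i.e. 1910×0.140 = (1−0.195)·V·0.708.
V = 267.4/(0.708×0.805) = 469.17 g/s.
Recycle N = 0.195×469.17 = 91.489 g/s.
Combined feed M = 1910 + 91.489 = 2001.5 g/s.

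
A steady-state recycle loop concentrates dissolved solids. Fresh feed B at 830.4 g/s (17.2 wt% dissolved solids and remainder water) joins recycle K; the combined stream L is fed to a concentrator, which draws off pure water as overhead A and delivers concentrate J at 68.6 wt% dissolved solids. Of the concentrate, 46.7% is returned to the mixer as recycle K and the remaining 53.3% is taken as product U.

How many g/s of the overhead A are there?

Overall dissolved solids balance (none leaves overhead): dissolved solids in fresh feed = dissolved solids in product, i.e. 830.4×0.172 = (1−0.467)·J·0.686.
J = 142.83/(0.686×0.533) = 390.63 g/s.
Recycle K = 0.467×390.63 = 182.42 g/s.
Combined feed L = 830.4 + 182.42 = 1012.8 g/s.
Overhead A = L − J = 1012.8 − 390.63 = 622.19 g/s.

622.2 g/s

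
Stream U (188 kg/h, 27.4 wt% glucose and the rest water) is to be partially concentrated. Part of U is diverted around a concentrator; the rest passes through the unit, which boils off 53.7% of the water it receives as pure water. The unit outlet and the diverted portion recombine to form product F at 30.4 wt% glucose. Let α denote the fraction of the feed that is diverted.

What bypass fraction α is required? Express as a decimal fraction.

All 188×0.274 = 51.512 kg/h of glucose reaches F, so F = 51.512/0.304 = 169.45 kg/h and vapour = 18.553 kg/h.
The evaporator receives (1−α)·188 of feed at 0.726 water and removes 0.537 of that water:
0.537×0.726×(1−α)×188 = 18.553
(1−α) = 18.553/73.294 = 0.2531;  α = 0.7469.

0.747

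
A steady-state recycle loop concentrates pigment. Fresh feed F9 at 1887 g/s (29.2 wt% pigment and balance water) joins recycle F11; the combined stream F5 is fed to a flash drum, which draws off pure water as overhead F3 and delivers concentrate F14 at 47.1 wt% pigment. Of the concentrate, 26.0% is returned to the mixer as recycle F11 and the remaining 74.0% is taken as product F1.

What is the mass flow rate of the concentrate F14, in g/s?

Overall pigment balance (none leaves overhead): pigment in fresh feed = pigment in product, i.e. 1887×0.292 = (1−0.260)·F14·0.471.
F14 = 551/(0.471×0.740) = 1580.9 g/s.

1581 g/s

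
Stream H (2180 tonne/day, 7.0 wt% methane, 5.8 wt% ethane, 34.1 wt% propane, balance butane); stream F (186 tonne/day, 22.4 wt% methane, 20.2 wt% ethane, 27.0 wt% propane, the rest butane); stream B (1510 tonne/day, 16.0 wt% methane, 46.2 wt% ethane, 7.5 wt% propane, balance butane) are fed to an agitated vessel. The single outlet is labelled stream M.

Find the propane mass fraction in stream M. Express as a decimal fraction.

0.234

Total flow out = 2180 + 186 + 1510 = 3876 tonne/day.
propane in = 2180×0.341 + 186×0.270 + 1510×0.075 = 906.85 tonne/day.
propane mass fraction in M = 906.85/3876 = 0.234.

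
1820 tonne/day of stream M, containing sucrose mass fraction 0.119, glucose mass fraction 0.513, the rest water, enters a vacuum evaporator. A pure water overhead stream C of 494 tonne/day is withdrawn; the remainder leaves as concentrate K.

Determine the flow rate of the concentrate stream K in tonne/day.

1326 tonne/day

Concentrate = 1820 − 494 = 1326 tonne/day.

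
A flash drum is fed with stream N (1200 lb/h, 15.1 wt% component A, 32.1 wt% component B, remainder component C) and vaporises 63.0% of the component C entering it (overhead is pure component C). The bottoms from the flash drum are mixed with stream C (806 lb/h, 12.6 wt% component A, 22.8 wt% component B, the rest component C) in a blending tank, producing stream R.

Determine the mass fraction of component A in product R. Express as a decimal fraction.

0.176

Vapour removed = 0.630×0.528×1200 = 399.17 lb/h; concentrate = 800.83 lb/h.
component A reaching the mixer = 181.2 (from concentrate) + 806×0.126 = 282.76 lb/h.
Product flow = 800.83 + 806 = 1606.8 lb/h; component A fraction = 0.176.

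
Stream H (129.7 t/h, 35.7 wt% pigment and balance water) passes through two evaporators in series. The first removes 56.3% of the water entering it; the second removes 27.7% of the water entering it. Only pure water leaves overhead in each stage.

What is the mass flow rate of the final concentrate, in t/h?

72.65 t/h

water in feed = 129.7×0.643 = 83.397 t/h.
After stage 1: water left = (1−0.563)×83.397 = 36.445; stream total = 82.747 t/h.
After stage 2: water left = (1−0.277)×36.445 = 26.349; final concentrate = 72.652 t/h.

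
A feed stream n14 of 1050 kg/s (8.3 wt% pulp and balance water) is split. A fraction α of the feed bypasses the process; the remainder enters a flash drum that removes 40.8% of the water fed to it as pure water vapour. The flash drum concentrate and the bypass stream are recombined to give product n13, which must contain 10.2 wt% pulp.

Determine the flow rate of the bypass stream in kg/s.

527.2 kg/s

All 1050×0.083 = 87.15 kg/s of pulp reaches n13, so n13 = 87.15/0.102 = 854.41 kg/s and vapour = 195.59 kg/s.
The evaporator receives (1−α)·1050 of feed at 0.917 water and removes 0.408 of that water:
0.408×0.917×(1−α)×1050 = 195.59
(1−α) = 195.59/392.84 = 0.4979;  α = 0.5021.
Bypass flow = 0.5021×1050 = 527.23 kg/s.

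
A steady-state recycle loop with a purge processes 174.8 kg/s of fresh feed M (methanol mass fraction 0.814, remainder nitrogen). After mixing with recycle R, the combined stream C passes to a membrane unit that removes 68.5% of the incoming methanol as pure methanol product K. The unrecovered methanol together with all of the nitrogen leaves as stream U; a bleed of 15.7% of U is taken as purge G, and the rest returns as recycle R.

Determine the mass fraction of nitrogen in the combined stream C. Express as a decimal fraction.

nitrogen enters only via M and leaves only via the purge: 174.8×0.186 = 0.157×(nitrogen in U), and the membrane unit passes all nitrogen, so nitrogen in C = nitrogen in U = 207.09 kg/s.
methanol in C: m_A = 174.8×0.814 + (1−0.157)·(1−0.685)·m_A, so m_A = 142.29/0.7345 = 193.73 kg/s.
C = 193.73 + 207.09 = 400.82 kg/s.
nitrogen fraction in C = 207.09/400.82 = 0.517.

0.517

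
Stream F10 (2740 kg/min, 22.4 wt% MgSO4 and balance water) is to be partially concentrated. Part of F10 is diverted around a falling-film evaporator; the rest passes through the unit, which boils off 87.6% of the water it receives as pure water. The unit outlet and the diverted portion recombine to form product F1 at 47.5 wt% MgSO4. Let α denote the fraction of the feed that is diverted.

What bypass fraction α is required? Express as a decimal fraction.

All 2740×0.224 = 613.76 kg/min of MgSO4 reaches F1, so F1 = 613.76/0.475 = 1292.1 kg/min and vapour = 1447.9 kg/min.
The evaporator receives (1−α)·2740 of feed at 0.776 water and removes 0.876 of that water:
0.876×0.776×(1−α)×2740 = 1447.9
(1−α) = 1447.9/1862.6 = 0.7773;  α = 0.2227.

0.223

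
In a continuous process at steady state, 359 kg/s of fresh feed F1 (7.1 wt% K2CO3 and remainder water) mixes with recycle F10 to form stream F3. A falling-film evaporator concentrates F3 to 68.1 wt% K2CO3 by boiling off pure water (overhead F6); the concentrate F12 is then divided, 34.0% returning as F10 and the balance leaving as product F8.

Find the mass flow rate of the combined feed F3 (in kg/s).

378.3 kg/s

Overall K2CO3 balance (none leaves overhead): K2CO3 in fresh feed = K2CO3 in product, i.e. 359×0.071 = (1−0.340)·F12·0.681.
F12 = 25.489/(0.681×0.660) = 56.71 kg/s.
Recycle F10 = 0.340×56.71 = 19.281 kg/s.
Combined feed F3 = 359 + 19.281 = 378.28 kg/s.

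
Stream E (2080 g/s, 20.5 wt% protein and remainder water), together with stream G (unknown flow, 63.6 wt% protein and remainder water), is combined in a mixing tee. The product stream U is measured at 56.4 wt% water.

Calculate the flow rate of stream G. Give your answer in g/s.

Let G be the unknown flow. Total out = 2080 + G.
water balance: 1653.6 + 0.364·G = 0.564·(2080 + G)
(0.364 − 0.564)·G = 0.564×2080 − 1653.6 = -480.48
G = -480.48 / -0.200 = 2402.4 g/s

2402 g/s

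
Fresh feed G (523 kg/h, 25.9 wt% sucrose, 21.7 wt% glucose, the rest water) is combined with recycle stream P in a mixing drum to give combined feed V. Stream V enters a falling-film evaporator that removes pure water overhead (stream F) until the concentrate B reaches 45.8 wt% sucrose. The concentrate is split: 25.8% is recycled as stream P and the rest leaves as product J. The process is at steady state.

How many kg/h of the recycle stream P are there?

102.8 kg/h

Overall sucrose balance (none leaves overhead): sucrose in fresh feed = sucrose in product, i.e. 523×0.259 = (1−0.258)·B·0.458.
B = 135.46/(0.458×0.742) = 398.6 kg/h.
Recycle P = 0.258×398.6 = 102.84 kg/h.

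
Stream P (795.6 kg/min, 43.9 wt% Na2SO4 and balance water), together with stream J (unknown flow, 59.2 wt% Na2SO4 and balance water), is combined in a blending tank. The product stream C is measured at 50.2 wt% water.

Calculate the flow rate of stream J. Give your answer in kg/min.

499.4 kg/min

Let J be the unknown flow. Total out = 795.6 + J.
water balance: 446.33 + 0.408·J = 0.502·(795.6 + J)
(0.408 − 0.502)·J = 0.502×795.6 − 446.33 = -46.94
J = -46.94 / -0.094 = 499.37 kg/min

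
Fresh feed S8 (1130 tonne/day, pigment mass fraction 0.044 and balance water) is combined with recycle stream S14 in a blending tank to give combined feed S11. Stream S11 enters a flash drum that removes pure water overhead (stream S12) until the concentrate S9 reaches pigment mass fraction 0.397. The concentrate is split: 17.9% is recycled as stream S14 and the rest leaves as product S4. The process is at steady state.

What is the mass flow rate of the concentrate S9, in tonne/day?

152.5 tonne/day

Overall pigment balance (none leaves overhead): pigment in fresh feed = pigment in product, i.e. 1130×0.044 = (1−0.179)·S9·0.397.
S9 = 49.72/(0.397×0.821) = 152.54 tonne/day.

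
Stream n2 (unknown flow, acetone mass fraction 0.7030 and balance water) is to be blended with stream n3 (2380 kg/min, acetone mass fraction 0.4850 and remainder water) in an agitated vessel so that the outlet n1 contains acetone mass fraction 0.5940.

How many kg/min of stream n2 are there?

2380 kg/min

Let n2 be the unknown flow. Total out = 2380 + n2.
acetone balance: 1154.3 + 0.703·n2 = 0.594·(2380 + n2)
(0.703 − 0.594)·n2 = 0.594×2380 − 1154.3 = 259.42
n2 = 259.42 / 0.109 = 2380 kg/min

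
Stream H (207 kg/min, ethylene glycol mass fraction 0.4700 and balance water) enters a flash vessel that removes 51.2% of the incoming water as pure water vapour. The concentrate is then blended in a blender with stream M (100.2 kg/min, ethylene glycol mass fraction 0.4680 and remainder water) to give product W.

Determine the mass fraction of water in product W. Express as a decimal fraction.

Vapour removed = 0.512×0.530×207 = 56.172 kg/min; concentrate = 150.83 kg/min.
water reaching the mixer = 53.538 (from concentrate) + 100.2×0.532 = 106.84 kg/min.
Product flow = 150.83 + 100.2 = 251.03 kg/min; water fraction = 0.4256.

0.4256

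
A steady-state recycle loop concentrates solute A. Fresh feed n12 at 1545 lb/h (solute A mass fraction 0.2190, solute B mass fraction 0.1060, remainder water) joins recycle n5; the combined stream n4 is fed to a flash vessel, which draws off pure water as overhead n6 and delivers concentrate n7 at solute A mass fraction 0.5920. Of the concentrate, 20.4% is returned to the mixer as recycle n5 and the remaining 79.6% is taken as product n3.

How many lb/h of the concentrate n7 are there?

Overall solute A balance (none leaves overhead): solute A in fresh feed = solute A in product, i.e. 1545×0.219 = (1−0.204)·n7·0.592.
n7 = 338.36/(0.592×0.796) = 718.02 lb/h.

718 lb/h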